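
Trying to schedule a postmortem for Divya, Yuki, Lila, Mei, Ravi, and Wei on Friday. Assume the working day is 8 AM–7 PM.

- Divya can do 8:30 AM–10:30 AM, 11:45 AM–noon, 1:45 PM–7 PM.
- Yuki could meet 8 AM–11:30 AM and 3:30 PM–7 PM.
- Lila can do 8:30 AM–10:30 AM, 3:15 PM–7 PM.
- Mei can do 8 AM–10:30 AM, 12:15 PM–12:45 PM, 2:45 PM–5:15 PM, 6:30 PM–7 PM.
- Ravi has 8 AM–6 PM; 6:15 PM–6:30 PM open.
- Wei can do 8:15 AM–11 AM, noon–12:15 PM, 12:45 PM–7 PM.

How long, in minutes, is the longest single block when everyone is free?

120

Divya ∩ Yuki: 08:30-10:30, 15:30-19:00.
Divya ∩ Yuki ∩ Lila: 08:30-10:30, 15:30-19:00.
Divya ∩ Yuki ∩ Lila ∩ Mei: 08:30-10:30, 15:30-17:15, 18:30-19:00.
Divya ∩ Yuki ∩ Lila ∩ Mei ∩ Ravi: 08:30-10:30, 15:30-17:15.
Divya ∩ Yuki ∩ Lila ∩ Mei ∩ Ravi ∩ Wei: 08:30-10:30, 15:30-17:15.
Those are the intersection windows.
The longest is 08:30-10:30 at 120 minutes.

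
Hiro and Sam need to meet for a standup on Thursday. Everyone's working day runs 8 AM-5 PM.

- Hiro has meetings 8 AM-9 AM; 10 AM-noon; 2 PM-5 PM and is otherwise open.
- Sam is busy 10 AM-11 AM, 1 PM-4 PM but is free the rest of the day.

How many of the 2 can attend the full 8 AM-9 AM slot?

Hiro free: 09:00-10:00, 12:00-14:00 (invert busy blocks within the working day).
Sam free: 08:00-10:00, 11:00-13:00, 16:00-17:00 (invert busy blocks within the working day).
Sam can make the full 08:00-09:00 slot — that's 1.

1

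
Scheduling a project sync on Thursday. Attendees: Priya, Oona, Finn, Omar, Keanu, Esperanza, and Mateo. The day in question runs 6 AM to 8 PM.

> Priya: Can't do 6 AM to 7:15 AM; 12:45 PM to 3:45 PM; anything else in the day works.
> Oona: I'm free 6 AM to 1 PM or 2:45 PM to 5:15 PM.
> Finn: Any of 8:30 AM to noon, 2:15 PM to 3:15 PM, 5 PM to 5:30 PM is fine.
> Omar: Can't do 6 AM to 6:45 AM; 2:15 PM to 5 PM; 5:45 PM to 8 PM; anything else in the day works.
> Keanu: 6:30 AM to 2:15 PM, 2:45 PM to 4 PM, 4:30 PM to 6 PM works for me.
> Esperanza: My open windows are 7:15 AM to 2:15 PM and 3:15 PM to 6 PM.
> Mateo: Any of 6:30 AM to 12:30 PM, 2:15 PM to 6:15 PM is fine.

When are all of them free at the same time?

Priya free: 07:15-12:45, 15:45-20:00 (invert busy blocks within the working day).
Oona free: 06:00-13:00, 14:45-17:15.
Finn free: 08:30-12:00, 14:15-15:15, 17:00-17:30.
Omar free: 06:45-14:15, 17:00-17:45 (invert busy blocks within the working day).
Keanu free: 06:30-14:15, 14:45-16:00, 16:30-18:00.
Esperanza free: 07:15-14:15, 15:15-18:00.
Mateo free: 06:30-12:30, 14:15-18:15.
Priya ∩ Oona: 07:15-12:45, 15:45-17:15.
Priya ∩ Oona ∩ Finn: 08:30-12:00, 17:00-17:15.
Priya ∩ Oona ∩ Finn ∩ Omar: 08:30-12:00, 17:00-17:15.
Priya ∩ Oona ∩ Finn ∩ Omar ∩ Keanu: 08:30-12:00, 17:00-17:15.
Priya ∩ Oona ∩ Finn ∩ Omar ∩ Keanu ∩ Esperanza: 08:30-12:00, 17:00-17:15.
Priya ∩ Oona ∩ Finn ∩ Omar ∩ Keanu ∩ Esperanza ∩ Mateo: 08:30-12:00, 17:00-17:15.
Those are the intersection windows.

08:30-12:00, 17:00-17:15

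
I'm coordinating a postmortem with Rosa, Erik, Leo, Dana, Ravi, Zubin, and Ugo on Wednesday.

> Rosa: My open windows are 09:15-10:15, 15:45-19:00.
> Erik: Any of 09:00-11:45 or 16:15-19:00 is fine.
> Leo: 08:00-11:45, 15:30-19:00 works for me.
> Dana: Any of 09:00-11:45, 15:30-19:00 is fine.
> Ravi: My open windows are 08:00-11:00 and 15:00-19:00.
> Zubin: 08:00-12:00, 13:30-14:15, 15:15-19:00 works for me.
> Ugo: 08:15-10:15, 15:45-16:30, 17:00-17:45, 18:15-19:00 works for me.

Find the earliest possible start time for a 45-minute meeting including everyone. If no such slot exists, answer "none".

09:15

Rosa ∩ Erik: 09:15-10:15, 16:15-19:00.
Rosa ∩ Erik ∩ Leo: 09:15-10:15, 16:15-19:00.
Rosa ∩ Erik ∩ Leo ∩ Dana: 09:15-10:15, 16:15-19:00.
Rosa ∩ Erik ∩ Leo ∩ Dana ∩ Ravi: 09:15-10:15, 16:15-19:00.
Rosa ∩ Erik ∩ Leo ∩ Dana ∩ Ravi ∩ Zubin: 09:15-10:15, 16:15-19:00.
Rosa ∩ Erik ∩ Leo ∩ Dana ∩ Ravi ∩ Zubin ∩ Ugo: 09:15-10:15, 16:15-16:30, 17:00-17:45, 18:15-19:00.
The first common window of at least 45 minutes is 09:15-10:15, so the earliest start is 09:15.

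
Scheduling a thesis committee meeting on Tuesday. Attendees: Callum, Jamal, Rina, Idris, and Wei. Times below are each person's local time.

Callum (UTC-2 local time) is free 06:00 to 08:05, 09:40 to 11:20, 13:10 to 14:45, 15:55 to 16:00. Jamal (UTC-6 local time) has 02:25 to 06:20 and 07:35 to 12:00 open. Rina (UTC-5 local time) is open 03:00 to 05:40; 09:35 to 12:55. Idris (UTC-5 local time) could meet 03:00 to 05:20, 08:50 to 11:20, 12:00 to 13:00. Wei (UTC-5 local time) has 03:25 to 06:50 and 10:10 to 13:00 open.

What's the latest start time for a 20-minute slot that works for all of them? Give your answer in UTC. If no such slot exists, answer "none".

16:00

Callum in UTC: 08:00-10:05, 11:40-13:20, 15:10-16:45, 17:55-18:00 (add 2h to convert from UTC-2).
Jamal in UTC: 08:25-12:20, 13:35-18:00 (add 6h to convert from UTC-6).
Rina in UTC: 08:00-10:40, 14:35-17:55 (add 5h to convert from UTC-5).
Idris in UTC: 08:00-10:20, 13:50-16:20, 17:00-18:00 (add 5h to convert from UTC-5).
Wei in UTC: 08:25-11:50, 15:10-18:00 (add 5h to convert from UTC-5).
Callum ∩ Jamal: 08:25-10:05, 11:40-12:20, 15:10-16:45, 17:55-18:00.
Callum ∩ Jamal ∩ Rina: 08:25-10:05, 15:10-16:45.
Callum ∩ Jamal ∩ Rina ∩ Idris: 08:25-10:05, 15:10-16:20.
Callum ∩ Jamal ∩ Rina ∩ Idris ∩ Wei: 08:25-10:05, 15:10-16:20.
Those are the intersection windows.
The last common window of at least 20 minutes is 15:10-16:20; a 20-minute meeting can start as late as 16:00 and still end by 16:20.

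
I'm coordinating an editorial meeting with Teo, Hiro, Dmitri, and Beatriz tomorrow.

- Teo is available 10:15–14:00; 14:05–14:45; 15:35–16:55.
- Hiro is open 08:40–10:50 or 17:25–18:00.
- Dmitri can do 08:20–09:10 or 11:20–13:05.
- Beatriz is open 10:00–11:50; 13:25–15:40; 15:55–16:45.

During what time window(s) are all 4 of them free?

Teo ∩ Hiro: 10:15-10:50.
Teo ∩ Hiro ∩ Dmitri: ∅.
Teo ∩ Hiro ∩ Dmitri ∩ Beatriz: ∅.
There is no time when everyone is free.

none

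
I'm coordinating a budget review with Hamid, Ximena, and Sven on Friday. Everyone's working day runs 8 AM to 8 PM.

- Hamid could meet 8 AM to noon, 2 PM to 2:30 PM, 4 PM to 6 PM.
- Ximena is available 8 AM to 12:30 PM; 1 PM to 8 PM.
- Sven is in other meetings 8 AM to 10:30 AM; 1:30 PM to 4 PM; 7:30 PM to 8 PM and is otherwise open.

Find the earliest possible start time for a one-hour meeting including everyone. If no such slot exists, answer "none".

Hamid free: 08:00-12:00, 14:00-14:30, 16:00-18:00.
Ximena free: 08:00-12:30, 13:00-20:00.
Sven free: 10:30-13:30, 16:00-19:30 (invert busy blocks within the working day).
Hamid ∩ Ximena: 08:00-12:00, 14:00-14:30, 16:00-18:00.
Hamid ∩ Ximena ∩ Sven: 10:30-12:00, 16:00-18:00.
The first common window of at least 60 minutes is 10:30-12:00, so the earliest start is 10:30.

10:30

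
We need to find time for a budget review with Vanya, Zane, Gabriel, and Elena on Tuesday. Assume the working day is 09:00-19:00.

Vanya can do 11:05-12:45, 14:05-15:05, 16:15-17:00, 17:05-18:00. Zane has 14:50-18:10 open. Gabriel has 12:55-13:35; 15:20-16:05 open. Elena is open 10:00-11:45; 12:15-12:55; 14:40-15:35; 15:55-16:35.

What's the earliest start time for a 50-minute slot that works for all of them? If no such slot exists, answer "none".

none

Vanya ∩ Zane: 14:50-15:05, 16:15-17:00, 17:05-18:00.
Vanya ∩ Zane ∩ Gabriel: ∅.
Vanya ∩ Zane ∩ Gabriel ∩ Elena: ∅.
There is no time when everyone is free.
No common window is at least 50 minutes long.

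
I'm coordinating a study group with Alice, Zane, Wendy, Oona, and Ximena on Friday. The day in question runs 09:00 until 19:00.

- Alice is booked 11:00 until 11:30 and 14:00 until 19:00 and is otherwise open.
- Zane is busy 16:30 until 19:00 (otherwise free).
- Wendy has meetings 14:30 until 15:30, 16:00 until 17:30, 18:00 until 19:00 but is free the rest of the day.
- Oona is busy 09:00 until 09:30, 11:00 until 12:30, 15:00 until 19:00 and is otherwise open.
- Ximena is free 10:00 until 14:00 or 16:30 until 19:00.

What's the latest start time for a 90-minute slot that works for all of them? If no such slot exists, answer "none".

Alice free: 09:00-11:00, 11:30-14:00 (invert busy blocks within the working day).
Zane free: 09:00-16:30 (invert busy blocks within the working day).
Wendy free: 09:00-14:30, 15:30-16:00, 17:30-18:00 (invert busy blocks within the working day).
Oona free: 09:30-11:00, 12:30-15:00 (invert busy blocks within the working day).
Ximena free: 10:00-14:00, 16:30-19:00.
Alice ∩ Zane: 09:00-11:00, 11:30-14:00.
Alice ∩ Zane ∩ Wendy: 09:00-11:00, 11:30-14:00.
Alice ∩ Zane ∩ Wendy ∩ Oona: 09:30-11:00, 12:30-14:00.
Alice ∩ Zane ∩ Wendy ∩ Oona ∩ Ximena: 10:00-11:00, 12:30-14:00.
The last common window of at least 90 minutes is 12:30-14:00; a 90-minute meeting can start as late as 12:30 and still end by 14:00.

12:30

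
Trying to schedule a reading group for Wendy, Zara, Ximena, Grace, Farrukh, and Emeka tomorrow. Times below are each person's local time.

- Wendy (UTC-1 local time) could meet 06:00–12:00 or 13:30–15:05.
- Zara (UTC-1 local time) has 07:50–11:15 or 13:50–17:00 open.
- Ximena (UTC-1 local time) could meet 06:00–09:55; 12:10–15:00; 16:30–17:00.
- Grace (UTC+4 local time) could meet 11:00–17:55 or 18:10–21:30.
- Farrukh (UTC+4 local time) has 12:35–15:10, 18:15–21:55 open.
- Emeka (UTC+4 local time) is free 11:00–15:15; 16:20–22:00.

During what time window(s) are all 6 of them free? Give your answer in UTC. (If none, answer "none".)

08:50-10:55, 14:50-16:00

Wendy in UTC: 07:00-13:00, 14:30-16:05 (add 1h to convert from UTC-1).
Zara in UTC: 08:50-12:15, 14:50-18:00 (add 1h to convert from UTC-1).
Ximena in UTC: 07:00-10:55, 13:10-16:00, 17:30-18:00 (add 1h to convert from UTC-1).
Grace in UTC: 07:00-13:55, 14:10-17:30 (subtract 4h to convert from UTC+4).
Farrukh in UTC: 08:35-11:10, 14:15-17:55 (subtract 4h to convert from UTC+4).
Emeka in UTC: 07:00-11:15, 12:20-18:00 (subtract 4h to convert from UTC+4).
Wendy ∩ Zara: 08:50-12:15, 14:50-16:05.
Wendy ∩ Zara ∩ Ximena: 08:50-10:55, 14:50-16:00.
Wendy ∩ Zara ∩ Ximena ∩ Grace: 08:50-10:55, 14:50-16:00.
Wendy ∩ Zara ∩ Ximena ∩ Grace ∩ Farrukh: 08:50-10:55, 14:50-16:00.
Wendy ∩ Zara ∩ Ximena ∩ Grace ∩ Farrukh ∩ Emeka: 08:50-10:55, 14:50-16:00.
So the common availability across everyone is 08:50-10:55, 14:50-16:00.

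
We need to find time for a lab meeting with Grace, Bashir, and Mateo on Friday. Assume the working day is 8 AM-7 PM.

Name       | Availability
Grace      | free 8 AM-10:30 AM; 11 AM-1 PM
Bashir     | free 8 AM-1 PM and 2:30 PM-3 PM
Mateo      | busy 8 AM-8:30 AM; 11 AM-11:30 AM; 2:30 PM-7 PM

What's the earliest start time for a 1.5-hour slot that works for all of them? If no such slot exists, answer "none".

Grace free: 08:00-10:30, 11:00-13:00.
Bashir free: 08:00-13:00, 14:30-15:00.
Mateo free: 08:30-11:00, 11:30-14:30 (invert busy blocks within the working day).
Grace ∩ Bashir: 08:00-10:30, 11:00-13:00.
Grace ∩ Bashir ∩ Mateo: 08:30-10:30, 11:30-13:00.
Those are the intersection windows.
The first common window of at least 90 minutes is 08:30-10:30, so the earliest start is 08:30.

08:30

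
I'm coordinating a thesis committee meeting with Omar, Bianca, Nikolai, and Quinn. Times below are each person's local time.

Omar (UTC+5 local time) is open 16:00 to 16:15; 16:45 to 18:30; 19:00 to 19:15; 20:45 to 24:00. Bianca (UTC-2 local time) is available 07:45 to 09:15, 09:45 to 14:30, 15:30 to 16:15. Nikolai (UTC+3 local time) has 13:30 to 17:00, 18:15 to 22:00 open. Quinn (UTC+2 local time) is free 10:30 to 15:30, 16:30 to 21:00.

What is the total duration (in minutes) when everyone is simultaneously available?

210

Omar in UTC: 11:00-11:15, 11:45-13:30, 14:00-14:15, 15:45-19:00 (subtract 5h to convert from UTC+5).
Bianca in UTC: 09:45-11:15, 11:45-16:30, 17:30-18:15 (add 2h to convert from UTC-2).
Nikolai in UTC: 10:30-14:00, 15:15-19:00 (subtract 3h to convert from UTC+3).
Quinn in UTC: 08:30-13:30, 14:30-19:00 (subtract 2h to convert from UTC+2).
Omar ∩ Bianca: 11:00-11:15, 11:45-13:30, 14:00-14:15, 15:45-16:30, 17:30-18:15.
Omar ∩ Bianca ∩ Nikolai: 11:00-11:15, 11:45-13:30, 15:45-16:30, 17:30-18:15.
Omar ∩ Bianca ∩ Nikolai ∩ Quinn: 11:00-11:15, 11:45-13:30, 15:45-16:30, 17:30-18:15.
Those are the intersection windows.
Summing the common windows: 15 + 105 + 45 + 45 = 210 minutes.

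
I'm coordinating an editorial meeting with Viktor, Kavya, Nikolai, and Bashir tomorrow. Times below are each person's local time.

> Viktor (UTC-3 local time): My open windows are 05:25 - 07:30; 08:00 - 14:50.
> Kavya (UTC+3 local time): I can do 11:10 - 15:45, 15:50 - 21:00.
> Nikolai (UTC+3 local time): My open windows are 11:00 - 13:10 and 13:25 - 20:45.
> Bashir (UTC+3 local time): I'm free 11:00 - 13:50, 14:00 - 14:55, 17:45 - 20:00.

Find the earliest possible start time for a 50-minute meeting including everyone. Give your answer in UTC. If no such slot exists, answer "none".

Viktor in UTC: 08:25-10:30, 11:00-17:50 (add 3h to convert from UTC-3).
Kavya in UTC: 08:10-12:45, 12:50-18:00 (subtract 3h to convert from UTC+3).
Nikolai in UTC: 08:00-10:10, 10:25-17:45 (subtract 3h to convert from UTC+3).
Bashir in UTC: 08:00-10:50, 11:00-11:55, 14:45-17:00 (subtract 3h to convert from UTC+3).
Viktor ∩ Kavya: 08:25-10:30, 11:00-12:45, 12:50-17:50.
Viktor ∩ Kavya ∩ Nikolai: 08:25-10:10, 10:25-10:30, 11:00-12:45, 12:50-17:45.
Viktor ∩ Kavya ∩ Nikolai ∩ Bashir: 08:25-10:10, 10:25-10:30, 11:00-11:55, 14:45-17:00.
The first common window of at least 50 minutes is 08:25-10:10, so the earliest start is 08:25.

08:25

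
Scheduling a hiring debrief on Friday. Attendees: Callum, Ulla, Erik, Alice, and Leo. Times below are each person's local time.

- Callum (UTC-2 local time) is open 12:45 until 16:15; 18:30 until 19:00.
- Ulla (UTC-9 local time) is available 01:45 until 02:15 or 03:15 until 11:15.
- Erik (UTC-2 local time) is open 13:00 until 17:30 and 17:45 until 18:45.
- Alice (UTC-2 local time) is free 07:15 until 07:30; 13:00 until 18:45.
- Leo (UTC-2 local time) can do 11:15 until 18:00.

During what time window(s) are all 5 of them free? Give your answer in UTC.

Callum in UTC: 14:45-18:15, 20:30-21:00 (add 2h to convert from UTC-2).
Ulla in UTC: 10:45-11:15, 12:15-20:15 (add 9h to convert from UTC-9).
Erik in UTC: 15:00-19:30, 19:45-20:45 (add 2h to convert from UTC-2).
Alice in UTC: 09:15-09:30, 15:00-20:45 (add 2h to convert from UTC-2).
Leo in UTC: 13:15-20:00 (add 2h to convert from UTC-2).
Callum ∩ Ulla: 14:45-18:15.
Callum ∩ Ulla ∩ Erik: 15:00-18:15.
Callum ∩ Ulla ∩ Erik ∩ Alice: 15:00-18:15.
Callum ∩ Ulla ∩ Erik ∩ Alice ∩ Leo: 15:00-18:15.

15:00-18:15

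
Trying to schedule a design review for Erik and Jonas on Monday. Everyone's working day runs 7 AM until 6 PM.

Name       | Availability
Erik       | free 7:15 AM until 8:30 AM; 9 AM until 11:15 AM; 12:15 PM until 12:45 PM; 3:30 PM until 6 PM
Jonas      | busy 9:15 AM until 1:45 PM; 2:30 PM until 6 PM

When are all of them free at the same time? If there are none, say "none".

07:15-08:30, 09:00-09:15

Erik free: 07:15-08:30, 09:00-11:15, 12:15-12:45, 15:30-18:00.
Jonas free: 07:00-09:15, 13:45-14:30 (invert busy blocks within the working day).
Erik ∩ Jonas: 07:15-08:30, 09:00-09:15.
Those are the intersection windows.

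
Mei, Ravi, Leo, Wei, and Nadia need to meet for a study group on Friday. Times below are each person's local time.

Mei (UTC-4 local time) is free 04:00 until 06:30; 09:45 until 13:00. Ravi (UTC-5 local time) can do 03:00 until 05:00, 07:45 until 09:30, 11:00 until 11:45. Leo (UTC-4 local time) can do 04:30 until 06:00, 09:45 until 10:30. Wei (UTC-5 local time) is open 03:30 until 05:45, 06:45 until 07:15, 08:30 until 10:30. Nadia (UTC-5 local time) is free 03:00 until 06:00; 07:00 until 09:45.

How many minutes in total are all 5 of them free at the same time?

135

Mei in UTC: 08:00-10:30, 13:45-17:00 (add 4h to convert from UTC-4).
Ravi in UTC: 08:00-10:00, 12:45-14:30, 16:00-16:45 (add 5h to convert from UTC-5).
Leo in UTC: 08:30-10:00, 13:45-14:30 (add 4h to convert from UTC-4).
Wei in UTC: 08:30-10:45, 11:45-12:15, 13:30-15:30 (add 5h to convert from UTC-5).
Nadia in UTC: 08:00-11:00, 12:00-14:45 (add 5h to convert from UTC-5).
Mei ∩ Ravi: 08:00-10:00, 13:45-14:30, 16:00-16:45.
Mei ∩ Ravi ∩ Leo: 08:30-10:00, 13:45-14:30.
Mei ∩ Ravi ∩ Leo ∩ Wei: 08:30-10:00, 13:45-14:30.
Mei ∩ Ravi ∩ Leo ∩ Wei ∩ Nadia: 08:30-10:00, 13:45-14:30.
Summing the common windows: 90 + 45 = 135 minutes.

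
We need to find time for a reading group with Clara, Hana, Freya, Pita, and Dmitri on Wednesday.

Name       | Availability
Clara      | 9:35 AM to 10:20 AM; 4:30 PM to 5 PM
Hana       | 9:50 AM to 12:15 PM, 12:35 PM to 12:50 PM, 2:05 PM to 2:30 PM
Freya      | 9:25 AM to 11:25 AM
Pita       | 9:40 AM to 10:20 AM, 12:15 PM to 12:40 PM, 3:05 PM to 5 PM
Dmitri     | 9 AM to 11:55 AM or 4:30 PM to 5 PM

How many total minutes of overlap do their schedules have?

Clara ∩ Hana: 09:50-10:20.
Clara ∩ Hana ∩ Freya: 09:50-10:20.
Clara ∩ Hana ∩ Freya ∩ Pita: 09:50-10:20.
Clara ∩ Hana ∩ Freya ∩ Pita ∩ Dmitri: 09:50-10:20.
Those are the intersection windows.
That's a single block of 30 minutes.

30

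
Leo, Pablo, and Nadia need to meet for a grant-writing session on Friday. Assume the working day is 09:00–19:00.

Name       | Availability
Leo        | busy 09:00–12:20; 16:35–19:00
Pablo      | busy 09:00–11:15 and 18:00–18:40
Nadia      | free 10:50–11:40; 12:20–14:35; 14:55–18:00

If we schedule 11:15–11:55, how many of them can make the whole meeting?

1

Leo free: 12:20-16:35 (invert busy blocks within the working day).
Pablo free: 11:15-18:00, 18:40-19:00 (invert busy blocks within the working day).
Nadia free: 10:50-11:40, 12:20-14:35, 14:55-18:00.
Pablo can make the full 11:15-11:55 slot — that's 1.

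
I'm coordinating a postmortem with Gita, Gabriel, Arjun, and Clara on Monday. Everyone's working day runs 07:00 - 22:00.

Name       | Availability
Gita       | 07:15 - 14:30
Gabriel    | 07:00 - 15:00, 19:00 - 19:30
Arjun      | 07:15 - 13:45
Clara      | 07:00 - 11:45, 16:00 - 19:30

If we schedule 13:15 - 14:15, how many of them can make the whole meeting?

Gita and Gabriel can make the full 13:15-14:15 slot — that's 2.

2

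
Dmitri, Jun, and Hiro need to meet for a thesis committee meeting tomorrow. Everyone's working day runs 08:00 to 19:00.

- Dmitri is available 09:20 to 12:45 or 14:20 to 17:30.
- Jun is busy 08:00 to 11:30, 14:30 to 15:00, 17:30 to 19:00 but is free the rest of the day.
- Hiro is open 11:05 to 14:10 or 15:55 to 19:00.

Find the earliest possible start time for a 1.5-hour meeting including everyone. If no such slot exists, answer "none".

Dmitri free: 09:20-12:45, 14:20-17:30.
Jun free: 11:30-14:30, 15:00-17:30 (invert busy blocks within the working day).
Hiro free: 11:05-14:10, 15:55-19:00.
Dmitri ∩ Jun: 11:30-12:45, 14:20-14:30, 15:00-17:30.
Dmitri ∩ Jun ∩ Hiro: 11:30-12:45, 15:55-17:30.
The first common window of at least 90 minutes is 15:55-17:30, so the earliest start is 15:55.

15:55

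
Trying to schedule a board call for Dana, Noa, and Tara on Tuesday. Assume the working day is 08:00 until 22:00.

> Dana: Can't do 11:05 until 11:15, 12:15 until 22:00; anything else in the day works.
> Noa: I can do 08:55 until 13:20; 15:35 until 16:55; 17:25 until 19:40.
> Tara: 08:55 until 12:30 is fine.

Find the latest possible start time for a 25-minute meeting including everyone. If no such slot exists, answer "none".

Dana free: 08:00-11:05, 11:15-12:15 (invert busy blocks within the working day).
Noa free: 08:55-13:20, 15:35-16:55, 17:25-19:40.
Tara free: 08:55-12:30.
Dana ∩ Noa: 08:55-11:05, 11:15-12:15.
Dana ∩ Noa ∩ Tara: 08:55-11:05, 11:15-12:15.
Those are the intersection windows.
The last common window of at least 25 minutes is 11:15-12:15; a 25-minute meeting can start as late as 11:50 and still end by 12:15.

11:50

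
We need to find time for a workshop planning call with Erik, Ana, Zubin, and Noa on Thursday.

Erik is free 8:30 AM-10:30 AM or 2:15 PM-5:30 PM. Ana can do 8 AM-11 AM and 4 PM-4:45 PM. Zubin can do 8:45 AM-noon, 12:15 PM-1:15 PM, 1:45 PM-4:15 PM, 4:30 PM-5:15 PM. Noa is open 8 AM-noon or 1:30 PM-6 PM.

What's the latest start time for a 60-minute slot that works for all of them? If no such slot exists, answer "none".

Erik ∩ Ana: 08:30-10:30, 16:00-16:45.
Erik ∩ Ana ∩ Zubin: 08:45-10:30, 16:00-16:15, 16:30-16:45.
Erik ∩ Ana ∩ Zubin ∩ Noa: 08:45-10:30, 16:00-16:15, 16:30-16:45.
The last common window of at least 60 minutes is 08:45-10:30; a 60-minute meeting can start as late as 09:30 and still end by 10:30.

09:30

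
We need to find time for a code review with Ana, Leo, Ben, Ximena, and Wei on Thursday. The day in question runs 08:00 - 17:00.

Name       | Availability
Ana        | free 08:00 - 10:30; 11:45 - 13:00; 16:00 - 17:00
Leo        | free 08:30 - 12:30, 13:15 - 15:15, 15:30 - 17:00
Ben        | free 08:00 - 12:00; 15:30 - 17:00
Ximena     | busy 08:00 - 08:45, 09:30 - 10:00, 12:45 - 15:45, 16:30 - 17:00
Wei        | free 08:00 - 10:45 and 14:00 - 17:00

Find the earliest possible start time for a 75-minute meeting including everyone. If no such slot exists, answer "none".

Ana free: 08:00-10:30, 11:45-13:00, 16:00-17:00.
Leo free: 08:30-12:30, 13:15-15:15, 15:30-17:00.
Ben free: 08:00-12:00, 15:30-17:00.
Ximena free: 08:45-09:30, 10:00-12:45, 15:45-16:30 (invert busy blocks within the working day).
Wei free: 08:00-10:45, 14:00-17:00.
Ana ∩ Leo: 08:30-10:30, 11:45-12:30, 16:00-17:00.
Ana ∩ Leo ∩ Ben: 08:30-10:30, 11:45-12:00, 16:00-17:00.
Ana ∩ Leo ∩ Ben ∩ Ximena: 08:45-09:30, 10:00-10:30, 11:45-12:00, 16:00-16:30.
Ana ∩ Leo ∩ Ben ∩ Ximena ∩ Wei: 08:45-09:30, 10:00-10:30, 16:00-16:30.
No common window is at least 75 minutes long.

none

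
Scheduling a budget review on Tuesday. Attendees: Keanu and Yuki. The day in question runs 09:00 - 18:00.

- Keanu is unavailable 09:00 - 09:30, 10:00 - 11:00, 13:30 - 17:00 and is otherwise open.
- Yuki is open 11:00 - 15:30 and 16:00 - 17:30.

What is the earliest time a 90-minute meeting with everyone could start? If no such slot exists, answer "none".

Keanu free: 09:30-10:00, 11:00-13:30, 17:00-18:00 (invert busy blocks within the working day).
Yuki free: 11:00-15:30, 16:00-17:30.
Keanu ∩ Yuki: 11:00-13:30, 17:00-17:30.
Those are the intersection windows.
The first common window of at least 90 minutes is 11:00-13:30, so the earliest start is 11:00.

11:00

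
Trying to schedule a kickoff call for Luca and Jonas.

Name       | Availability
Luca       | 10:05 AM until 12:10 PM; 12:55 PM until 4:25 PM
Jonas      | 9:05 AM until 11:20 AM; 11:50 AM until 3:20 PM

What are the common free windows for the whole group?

10:05-11:20, 11:50-12:10, 12:55-15:20

Luca ∩ Jonas: 10:05-11:20, 11:50-12:10, 12:55-15:20.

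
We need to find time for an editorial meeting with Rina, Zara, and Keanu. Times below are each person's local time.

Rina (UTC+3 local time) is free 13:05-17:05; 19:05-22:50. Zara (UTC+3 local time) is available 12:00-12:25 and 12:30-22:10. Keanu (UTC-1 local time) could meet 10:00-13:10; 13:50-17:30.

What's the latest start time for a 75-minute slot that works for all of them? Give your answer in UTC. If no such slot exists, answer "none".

17:15

Rina in UTC: 10:05-14:05, 16:05-19:50 (subtract 3h to convert from UTC+3).
Zara in UTC: 09:00-09:25, 09:30-19:10 (subtract 3h to convert from UTC+3).
Keanu in UTC: 11:00-14:10, 14:50-18:30 (add 1h to convert from UTC-1).
Rina ∩ Zara: 10:05-14:05, 16:05-19:10.
Rina ∩ Zara ∩ Keanu: 11:00-14:05, 16:05-18:30.
So the common availability across everyone is 11:00-14:05, 16:05-18:30.
The last common window of at least 75 minutes is 16:05-18:30; a 75-minute meeting can start as late as 17:15 and still end by 18:30.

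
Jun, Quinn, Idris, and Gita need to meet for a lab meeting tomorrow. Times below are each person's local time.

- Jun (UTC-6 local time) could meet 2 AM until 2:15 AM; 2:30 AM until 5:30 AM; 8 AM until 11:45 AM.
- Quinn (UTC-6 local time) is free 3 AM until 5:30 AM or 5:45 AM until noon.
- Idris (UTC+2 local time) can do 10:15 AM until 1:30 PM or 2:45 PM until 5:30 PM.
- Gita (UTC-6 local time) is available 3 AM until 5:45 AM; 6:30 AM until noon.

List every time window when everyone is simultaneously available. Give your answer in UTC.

Jun in UTC: 08:00-08:15, 08:30-11:30, 14:00-17:45 (add 6h to convert from UTC-6).
Quinn in UTC: 09:00-11:30, 11:45-18:00 (add 6h to convert from UTC-6).
Idris in UTC: 08:15-11:30, 12:45-15:30 (subtract 2h to convert from UTC+2).
Gita in UTC: 09:00-11:45, 12:30-18:00 (add 6h to convert from UTC-6).
Jun ∩ Quinn: 09:00-11:30, 14:00-17:45.
Jun ∩ Quinn ∩ Idris: 09:00-11:30, 14:00-15:30.
Jun ∩ Quinn ∩ Idris ∩ Gita: 09:00-11:30, 14:00-15:30.
Those are the intersection windows.

09:00-11:30, 14:00-15:30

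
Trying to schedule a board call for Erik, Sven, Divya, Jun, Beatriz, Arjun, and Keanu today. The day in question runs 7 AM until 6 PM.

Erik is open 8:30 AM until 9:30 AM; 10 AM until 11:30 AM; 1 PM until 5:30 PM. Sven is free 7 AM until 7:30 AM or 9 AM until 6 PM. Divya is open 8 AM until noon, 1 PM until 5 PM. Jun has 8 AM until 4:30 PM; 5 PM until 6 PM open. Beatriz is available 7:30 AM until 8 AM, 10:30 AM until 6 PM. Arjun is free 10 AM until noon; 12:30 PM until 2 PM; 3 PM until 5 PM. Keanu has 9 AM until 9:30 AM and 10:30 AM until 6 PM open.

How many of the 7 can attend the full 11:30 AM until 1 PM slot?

Sven, Jun, Beatriz, and Keanu can make the full 11:30-13:00 slot — that's 4.

4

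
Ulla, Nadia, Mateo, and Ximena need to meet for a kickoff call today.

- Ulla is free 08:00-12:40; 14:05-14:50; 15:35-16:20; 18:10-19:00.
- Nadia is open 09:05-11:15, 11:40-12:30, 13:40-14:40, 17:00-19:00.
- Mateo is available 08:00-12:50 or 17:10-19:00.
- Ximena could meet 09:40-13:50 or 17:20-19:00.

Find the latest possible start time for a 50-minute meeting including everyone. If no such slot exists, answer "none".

Ulla ∩ Nadia: 09:05-11:15, 11:40-12:30, 14:05-14:40, 18:10-19:00.
Ulla ∩ Nadia ∩ Mateo: 09:05-11:15, 11:40-12:30, 18:10-19:00.
Ulla ∩ Nadia ∩ Mateo ∩ Ximena: 09:40-11:15, 11:40-12:30, 18:10-19:00.
Those are the intersection windows.
The last common window of at least 50 minutes is 18:10-19:00; a 50-minute meeting can start as late as 18:10 and still end by 19:00.

18:10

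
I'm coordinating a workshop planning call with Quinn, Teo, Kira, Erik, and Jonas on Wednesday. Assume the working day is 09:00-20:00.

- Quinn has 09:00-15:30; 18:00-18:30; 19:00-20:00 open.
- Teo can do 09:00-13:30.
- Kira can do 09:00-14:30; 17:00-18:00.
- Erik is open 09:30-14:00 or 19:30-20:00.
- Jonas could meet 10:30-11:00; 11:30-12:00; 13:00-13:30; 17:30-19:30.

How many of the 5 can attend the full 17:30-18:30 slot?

Jonas can make the full 17:30-18:30 slot — that's 1.

1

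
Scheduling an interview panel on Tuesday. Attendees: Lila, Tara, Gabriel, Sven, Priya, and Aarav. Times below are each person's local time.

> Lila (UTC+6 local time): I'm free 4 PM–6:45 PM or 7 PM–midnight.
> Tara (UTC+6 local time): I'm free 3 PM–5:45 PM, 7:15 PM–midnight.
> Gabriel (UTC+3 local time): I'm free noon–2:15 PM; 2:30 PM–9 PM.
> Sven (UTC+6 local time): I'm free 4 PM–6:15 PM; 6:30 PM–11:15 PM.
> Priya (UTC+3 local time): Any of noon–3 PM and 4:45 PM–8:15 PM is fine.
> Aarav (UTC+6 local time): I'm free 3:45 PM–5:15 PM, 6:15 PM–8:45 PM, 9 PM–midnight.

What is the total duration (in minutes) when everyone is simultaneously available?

270

Lila in UTC: 10:00-12:45, 13:00-18:00 (subtract 6h to convert from UTC+6).
Tara in UTC: 09:00-11:45, 13:15-18:00 (subtract 6h to convert from UTC+6).
Gabriel in UTC: 09:00-11:15, 11:30-18:00 (subtract 3h to convert from UTC+3).
Sven in UTC: 10:00-12:15, 12:30-17:15 (subtract 6h to convert from UTC+6).
Priya in UTC: 09:00-12:00, 13:45-17:15 (subtract 3h to convert from UTC+3).
Aarav in UTC: 09:45-11:15, 12:15-14:45, 15:00-18:00 (subtract 6h to convert from UTC+6).
Lila ∩ Tara: 10:00-11:45, 13:15-18:00.
Lila ∩ Tara ∩ Gabriel: 10:00-11:15, 11:30-11:45, 13:15-18:00.
Lila ∩ Tara ∩ Gabriel ∩ Sven: 10:00-11:15, 11:30-11:45, 13:15-17:15.
Lila ∩ Tara ∩ Gabriel ∩ Sven ∩ Priya: 10:00-11:15, 11:30-11:45, 13:45-17:15.
Lila ∩ Tara ∩ Gabriel ∩ Sven ∩ Priya ∩ Aarav: 10:00-11:15, 13:45-14:45, 15:00-17:15.
Summing the common windows: 75 + 60 + 135 = 270 minutes.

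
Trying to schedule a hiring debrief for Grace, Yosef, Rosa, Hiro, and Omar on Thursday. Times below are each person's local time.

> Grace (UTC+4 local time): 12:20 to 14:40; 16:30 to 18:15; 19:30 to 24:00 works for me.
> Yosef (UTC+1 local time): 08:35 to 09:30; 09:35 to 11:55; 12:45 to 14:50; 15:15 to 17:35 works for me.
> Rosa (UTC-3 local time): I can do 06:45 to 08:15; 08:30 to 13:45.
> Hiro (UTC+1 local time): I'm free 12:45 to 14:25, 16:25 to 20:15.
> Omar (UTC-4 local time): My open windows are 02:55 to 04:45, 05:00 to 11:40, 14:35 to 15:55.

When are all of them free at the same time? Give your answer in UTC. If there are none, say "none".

Grace in UTC: 08:20-10:40, 12:30-14:15, 15:30-20:00 (subtract 4h to convert from UTC+4).
Yosef in UTC: 07:35-08:30, 08:35-10:55, 11:45-13:50, 14:15-16:35 (subtract 1h to convert from UTC+1).
Rosa in UTC: 09:45-11:15, 11:30-16:45 (add 3h to convert from UTC-3).
Hiro in UTC: 11:45-13:25, 15:25-19:15 (subtract 1h to convert from UTC+1).
Omar in UTC: 06:55-08:45, 09:00-15:40, 18:35-19:55 (add 4h to convert from UTC-4).
Grace ∩ Yosef: 08:20-08:30, 08:35-10:40, 12:30-13:50, 15:30-16:35.
Grace ∩ Yosef ∩ Rosa: 09:45-10:40, 12:30-13:50, 15:30-16:35.
Grace ∩ Yosef ∩ Rosa ∩ Hiro: 12:30-13:25, 15:30-16:35.
Grace ∩ Yosef ∩ Rosa ∩ Hiro ∩ Omar: 12:30-13:25, 15:30-15:40.
So the common availability across everyone is 12:30-13:25, 15:30-15:40.

12:30-13:25, 15:30-15:40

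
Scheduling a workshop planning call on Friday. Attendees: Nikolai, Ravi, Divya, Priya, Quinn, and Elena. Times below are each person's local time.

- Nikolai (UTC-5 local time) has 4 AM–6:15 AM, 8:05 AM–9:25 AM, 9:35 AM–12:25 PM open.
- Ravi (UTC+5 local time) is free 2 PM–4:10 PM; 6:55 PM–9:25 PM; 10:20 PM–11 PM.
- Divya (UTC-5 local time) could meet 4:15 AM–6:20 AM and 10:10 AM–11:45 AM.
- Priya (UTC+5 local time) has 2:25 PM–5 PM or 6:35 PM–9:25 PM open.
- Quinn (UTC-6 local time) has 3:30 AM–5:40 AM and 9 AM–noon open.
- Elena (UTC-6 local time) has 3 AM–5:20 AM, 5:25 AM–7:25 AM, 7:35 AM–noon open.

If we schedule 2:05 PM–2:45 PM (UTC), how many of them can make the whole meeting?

Nikolai in UTC: 09:00-11:15, 13:05-14:25, 14:35-17:25 (add 5h to convert from UTC-5).
Ravi in UTC: 09:00-11:10, 13:55-16:25, 17:20-18:00 (subtract 5h to convert from UTC+5).
Divya in UTC: 09:15-11:20, 15:10-16:45 (add 5h to convert from UTC-5).
Priya in UTC: 09:25-12:00, 13:35-16:25 (subtract 5h to convert from UTC+5).
Quinn in UTC: 09:30-11:40, 15:00-18:00 (add 6h to convert from UTC-6).
Elena in UTC: 09:00-11:20, 11:25-13:25, 13:35-18:00 (add 6h to convert from UTC-6).
Ravi, Priya, and Elena can make the full 14:05-14:45 slot — that's 3.

3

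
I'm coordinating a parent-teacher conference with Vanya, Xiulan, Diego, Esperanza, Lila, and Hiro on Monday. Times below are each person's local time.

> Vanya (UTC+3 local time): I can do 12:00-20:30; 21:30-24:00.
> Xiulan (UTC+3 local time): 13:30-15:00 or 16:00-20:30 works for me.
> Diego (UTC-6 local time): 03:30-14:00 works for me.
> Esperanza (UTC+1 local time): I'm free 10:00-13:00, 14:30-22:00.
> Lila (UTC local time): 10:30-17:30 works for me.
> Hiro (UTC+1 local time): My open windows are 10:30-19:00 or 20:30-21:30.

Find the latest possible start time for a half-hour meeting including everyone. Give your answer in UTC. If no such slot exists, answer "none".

Vanya in UTC: 09:00-17:30, 18:30-21:00 (subtract 3h to convert from UTC+3).
Xiulan in UTC: 10:30-12:00, 13:00-17:30 (subtract 3h to convert from UTC+3).
Diego in UTC: 09:30-20:00 (add 6h to convert from UTC-6).
Esperanza in UTC: 09:00-12:00, 13:30-21:00 (subtract 1h to convert from UTC+1).
Lila in UTC: 10:30-17:30.
Hiro in UTC: 09:30-18:00, 19:30-20:30 (subtract 1h to convert from UTC+1).
Vanya ∩ Xiulan: 10:30-12:00, 13:00-17:30.
Vanya ∩ Xiulan ∩ Diego: 10:30-12:00, 13:00-17:30.
Vanya ∩ Xiulan ∩ Diego ∩ Esperanza: 10:30-12:00, 13:30-17:30.
Vanya ∩ Xiulan ∩ Diego ∩ Esperanza ∩ Lila: 10:30-12:00, 13:30-17:30.
Vanya ∩ Xiulan ∩ Diego ∩ Esperanza ∩ Lila ∩ Hiro: 10:30-12:00, 13:30-17:30.
The last common window of at least 30 minutes is 13:30-17:30; a 30-minute meeting can start as late as 17:00 and still end by 17:30.

17:00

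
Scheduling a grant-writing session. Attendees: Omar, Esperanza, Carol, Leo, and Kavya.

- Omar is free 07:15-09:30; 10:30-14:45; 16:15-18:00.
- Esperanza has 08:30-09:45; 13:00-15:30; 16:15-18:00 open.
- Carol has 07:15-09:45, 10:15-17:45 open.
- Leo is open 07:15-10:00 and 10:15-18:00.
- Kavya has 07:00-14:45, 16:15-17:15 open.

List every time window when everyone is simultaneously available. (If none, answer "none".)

Omar ∩ Esperanza: 08:30-09:30, 13:00-14:45, 16:15-18:00.
Omar ∩ Esperanza ∩ Carol: 08:30-09:30, 13:00-14:45, 16:15-17:45.
Omar ∩ Esperanza ∩ Carol ∩ Leo: 08:30-09:30, 13:00-14:45, 16:15-17:45.
Omar ∩ Esperanza ∩ Carol ∩ Leo ∩ Kavya: 08:30-09:30, 13:00-14:45, 16:15-17:15.
Those are the intersection windows.

08:30-09:30, 13:00-14:45, 16:15-17:15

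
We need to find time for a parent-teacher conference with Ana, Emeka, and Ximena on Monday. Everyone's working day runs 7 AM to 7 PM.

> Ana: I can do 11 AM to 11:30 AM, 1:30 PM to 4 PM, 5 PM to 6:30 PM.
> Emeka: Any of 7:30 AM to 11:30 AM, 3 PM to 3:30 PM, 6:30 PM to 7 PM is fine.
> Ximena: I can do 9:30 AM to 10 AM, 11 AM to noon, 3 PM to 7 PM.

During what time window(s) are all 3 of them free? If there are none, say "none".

11:00-11:30, 15:00-15:30

Ana ∩ Emeka: 11:00-11:30, 15:00-15:30.
Ana ∩ Emeka ∩ Ximena: 11:00-11:30, 15:00-15:30.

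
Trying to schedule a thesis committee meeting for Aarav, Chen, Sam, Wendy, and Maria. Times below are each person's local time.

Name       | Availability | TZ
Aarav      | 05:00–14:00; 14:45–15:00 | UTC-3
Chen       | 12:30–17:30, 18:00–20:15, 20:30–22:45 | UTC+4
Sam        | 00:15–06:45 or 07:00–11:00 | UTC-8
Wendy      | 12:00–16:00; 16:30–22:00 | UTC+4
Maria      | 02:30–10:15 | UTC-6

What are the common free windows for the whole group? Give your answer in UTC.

08:30-12:00, 12:30-13:30, 14:00-14:45, 15:00-16:15

Aarav in UTC: 08:00-17:00, 17:45-18:00 (add 3h to convert from UTC-3).
Chen in UTC: 08:30-13:30, 14:00-16:15, 16:30-18:45 (subtract 4h to convert from UTC+4).
Sam in UTC: 08:15-14:45, 15:00-19:00 (add 8h to convert from UTC-8).
Wendy in UTC: 08:00-12:00, 12:30-18:00 (subtract 4h to convert from UTC+4).
Maria in UTC: 08:30-16:15 (add 6h to convert from UTC-6).
Aarav ∩ Chen: 08:30-13:30, 14:00-16:15, 16:30-17:00, 17:45-18:00.
Aarav ∩ Chen ∩ Sam: 08:30-13:30, 14:00-14:45, 15:00-16:15, 16:30-17:00, 17:45-18:00.
Aarav ∩ Chen ∩ Sam ∩ Wendy: 08:30-12:00, 12:30-13:30, 14:00-14:45, 15:00-16:15, 16:30-17:00, 17:45-18:00.
Aarav ∩ Chen ∩ Sam ∩ Wendy ∩ Maria: 08:30-12:00, 12:30-13:30, 14:00-14:45, 15:00-16:15.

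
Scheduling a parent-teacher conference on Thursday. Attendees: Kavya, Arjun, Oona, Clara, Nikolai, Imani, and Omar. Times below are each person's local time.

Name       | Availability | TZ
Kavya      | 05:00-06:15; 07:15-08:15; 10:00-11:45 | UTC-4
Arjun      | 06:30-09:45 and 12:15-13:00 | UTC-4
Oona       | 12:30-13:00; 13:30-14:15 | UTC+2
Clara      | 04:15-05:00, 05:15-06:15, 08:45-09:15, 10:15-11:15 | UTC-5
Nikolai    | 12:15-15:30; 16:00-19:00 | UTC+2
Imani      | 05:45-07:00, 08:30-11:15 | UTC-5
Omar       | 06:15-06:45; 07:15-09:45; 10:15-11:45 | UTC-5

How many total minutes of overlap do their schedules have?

Kavya in UTC: 09:00-10:15, 11:15-12:15, 14:00-15:45 (add 4h to convert from UTC-4).
Arjun in UTC: 10:30-13:45, 16:15-17:00 (add 4h to convert from UTC-4).
Oona in UTC: 10:30-11:00, 11:30-12:15 (subtract 2h to convert from UTC+2).
Clara in UTC: 09:15-10:00, 10:15-11:15, 13:45-14:15, 15:15-16:15 (add 5h to convert from UTC-5).
Nikolai in UTC: 10:15-13:30, 14:00-17:00 (subtract 2h to convert from UTC+2).
Imani in UTC: 10:45-12:00, 13:30-16:15 (add 5h to convert from UTC-5).
Omar in UTC: 11:15-11:45, 12:15-14:45, 15:15-16:45 (add 5h to convert from UTC-5).
Kavya ∩ Arjun: 11:15-12:15.
Kavya ∩ Arjun ∩ Oona: 11:30-12:15.
Kavya ∩ Arjun ∩ Oona ∩ Clara: ∅.
Kavya ∩ Arjun ∩ Oona ∩ Clara ∩ Nikolai: ∅.
Kavya ∩ Arjun ∩ Oona ∩ Clara ∩ Nikolai ∩ Imani: ∅.
Kavya ∩ Arjun ∩ Oona ∩ Clara ∩ Nikolai ∩ Imani ∩ Omar: ∅.
There is no time when everyone is free.
There is no common window, so the total is 0 minutes.

0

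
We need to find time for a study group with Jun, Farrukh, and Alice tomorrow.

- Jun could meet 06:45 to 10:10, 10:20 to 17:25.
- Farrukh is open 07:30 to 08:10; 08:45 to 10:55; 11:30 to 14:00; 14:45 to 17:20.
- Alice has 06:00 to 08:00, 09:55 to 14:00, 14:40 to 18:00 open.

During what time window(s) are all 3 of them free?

Jun ∩ Farrukh: 07:30-08:10, 08:45-10:10, 10:20-10:55, 11:30-14:00, 14:45-17:20.
Jun ∩ Farrukh ∩ Alice: 07:30-08:00, 09:55-10:10, 10:20-10:55, 11:30-14:00, 14:45-17:20.
Those are the intersection windows.

07:30-08:00, 09:55-10:10, 10:20-10:55, 11:30-14:00, 14:45-17:20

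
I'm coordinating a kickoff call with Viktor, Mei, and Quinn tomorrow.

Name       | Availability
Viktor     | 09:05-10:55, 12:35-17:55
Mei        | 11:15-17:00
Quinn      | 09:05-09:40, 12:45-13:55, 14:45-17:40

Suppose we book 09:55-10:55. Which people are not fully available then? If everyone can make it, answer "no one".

Viktor: free for 09:55-10:55. Mei: not fully free for 09:55-10:55. Quinn: not fully free for 09:55-10:55.

Mei, Quinn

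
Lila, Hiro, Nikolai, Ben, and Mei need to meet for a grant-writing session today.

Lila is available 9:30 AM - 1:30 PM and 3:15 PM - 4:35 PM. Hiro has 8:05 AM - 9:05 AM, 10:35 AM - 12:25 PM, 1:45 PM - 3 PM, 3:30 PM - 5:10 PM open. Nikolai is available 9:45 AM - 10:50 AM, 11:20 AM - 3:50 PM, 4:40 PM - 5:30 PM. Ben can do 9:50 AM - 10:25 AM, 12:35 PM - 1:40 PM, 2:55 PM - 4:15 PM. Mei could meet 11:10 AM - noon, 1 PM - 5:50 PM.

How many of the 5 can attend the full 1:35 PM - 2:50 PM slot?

2

Nikolai and Mei can make the full 13:35-14:50 slot — that's 2.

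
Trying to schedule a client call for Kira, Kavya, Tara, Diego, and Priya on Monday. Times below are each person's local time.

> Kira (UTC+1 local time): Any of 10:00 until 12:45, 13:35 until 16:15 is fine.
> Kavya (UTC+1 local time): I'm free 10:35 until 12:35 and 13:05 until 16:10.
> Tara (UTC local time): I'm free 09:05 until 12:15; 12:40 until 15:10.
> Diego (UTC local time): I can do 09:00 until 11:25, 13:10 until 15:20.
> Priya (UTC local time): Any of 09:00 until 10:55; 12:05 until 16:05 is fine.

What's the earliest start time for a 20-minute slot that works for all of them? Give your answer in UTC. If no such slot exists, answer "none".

Kira in UTC: 09:00-11:45, 12:35-15:15 (subtract 1h to convert from UTC+1).
Kavya in UTC: 09:35-11:35, 12:05-15:10 (subtract 1h to convert from UTC+1).
Tara in UTC: 09:05-12:15, 12:40-15:10.
Diego in UTC: 09:00-11:25, 13:10-15:20.
Priya in UTC: 09:00-10:55, 12:05-16:05.
Kira ∩ Kavya: 09:35-11:35, 12:35-15:10.
Kira ∩ Kavya ∩ Tara: 09:35-11:35, 12:40-15:10.
Kira ∩ Kavya ∩ Tara ∩ Diego: 09:35-11:25, 13:10-15:10.
Kira ∩ Kavya ∩ Tara ∩ Diego ∩ Priya: 09:35-10:55, 13:10-15:10.
Those are the intersection windows.
The first common window of at least 20 minutes is 09:35-10:55, so the earliest start is 09:35.

09:35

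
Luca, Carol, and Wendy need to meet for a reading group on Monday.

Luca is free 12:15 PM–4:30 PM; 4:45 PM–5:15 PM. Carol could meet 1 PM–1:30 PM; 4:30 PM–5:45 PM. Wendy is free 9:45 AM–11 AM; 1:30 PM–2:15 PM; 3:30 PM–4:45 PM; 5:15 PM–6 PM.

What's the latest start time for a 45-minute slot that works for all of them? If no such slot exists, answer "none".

Luca ∩ Carol: 13:00-13:30, 16:45-17:15.
Luca ∩ Carol ∩ Wendy: ∅.
There is no time when everyone is free.
No common window is at least 45 minutes long.

none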